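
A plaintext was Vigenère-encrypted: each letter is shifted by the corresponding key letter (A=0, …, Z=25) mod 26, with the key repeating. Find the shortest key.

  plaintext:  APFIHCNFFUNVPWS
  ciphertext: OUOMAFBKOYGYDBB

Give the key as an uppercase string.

OFJETD

  i= 0: O-A = 14 → O
  i= 1: U-P =  5 → F
  i= 2: O-F =  9 → J
  i= 3: M-I =  4 → E
  i= 4: A-H = 19 → T
  i= 5: F-C =  3 → D
  i= 6: B-N = 14 → O
  i= 7: K-F =  5 → F
  i= 8: O-F =  9 → J
  i= 9: Y-U =  4 → E
  i=10: G-N = 19 → T
  i=11: Y-V =  3 → D
  i=12: D-P = 14 → O
  i=13: B-W =  5 → F
  i=14: B-S =  9 → J
  shifts repeat with period 6: OFJETD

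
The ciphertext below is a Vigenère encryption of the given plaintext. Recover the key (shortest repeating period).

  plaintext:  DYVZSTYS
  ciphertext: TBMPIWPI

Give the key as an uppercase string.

QDRQ

  i= 0: T-D = 16 → Q
  i= 1: B-Y =  3 → D
  i= 2: M-V = 17 → R
  i= 3: P-Z = 16 → Q
  i= 4: I-S = 16 → Q
  i= 5: W-T =  3 → D
  i= 6: P-Y = 17 → R
  i= 7: I-S = 16 → Q
  shifts repeat with period 4: QDRQ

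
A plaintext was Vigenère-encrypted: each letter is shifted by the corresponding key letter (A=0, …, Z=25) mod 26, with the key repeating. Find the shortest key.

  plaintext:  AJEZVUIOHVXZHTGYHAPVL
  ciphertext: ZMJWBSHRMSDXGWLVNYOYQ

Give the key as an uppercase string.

ZDFXGY

  i= 0: Z-A = 25 → Z
  i= 1: M-J =  3 → D
  i= 2: J-E =  5 → F
  i= 3: W-Z = 23 → X
  i= 4: B-V =  6 → G
  i= 5: S-U = 24 → Y
  i= 6: H-I = 25 → Z
  i= 7: R-O =  3 → D
  i= 8: M-H =  5 → F
  i= 9: S-V = 23 → X
  i=10: D-X =  6 → G
  i=11: X-Z = 24 → Y
  i=12: G-H = 25 → Z
  i=13: W-T =  3 → D
  i=14: L-G =  5 → F
  i=15: V-Y = 23 → X
  i=16: N-H =  6 → G
  i=17: Y-A = 24 → Y
  i=18: O-P = 25 → Z
  i=19: Y-V =  3 → D
  i=20: Q-L =  5 → F
  shifts repeat with period 6: ZDFXGY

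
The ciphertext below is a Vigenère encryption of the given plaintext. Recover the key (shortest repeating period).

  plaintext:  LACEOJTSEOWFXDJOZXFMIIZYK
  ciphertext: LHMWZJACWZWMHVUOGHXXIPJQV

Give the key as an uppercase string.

AHKSL

  i= 0: L-L =  0 → A
  i= 1: H-A =  7 → H
  i= 2: M-C = 10 → K
  i= 3: W-E = 18 → S
  i= 4: Z-O = 11 → L
  i= 5: J-J =  0 → A
  i= 6: A-T =  7 → H
  i= 7: C-S = 10 → K
  i= 8: W-E = 18 → S
  i= 9: Z-O = 11 → L
  i=10: W-W =  0 → A
  i=11: M-F =  7 → H
  i=12: H-X = 10 → K
  i=13: V-D = 18 → S
  i=14: U-J = 11 → L
  i=15: O-O =  0 → A
  i=16: G-Z =  7 → H
  i=17: H-X = 10 → K
  i=18: X-F = 18 → S
  i=19: X-M = 11 → L
  i=20: I-I =  0 → A
  i=21: P-I =  7 → H
  i=22: J-Z = 10 → K
  i=23: Q-Y = 18 → S
  i=24: V-K = 11 → L
  shifts repeat with period 5: AHKSL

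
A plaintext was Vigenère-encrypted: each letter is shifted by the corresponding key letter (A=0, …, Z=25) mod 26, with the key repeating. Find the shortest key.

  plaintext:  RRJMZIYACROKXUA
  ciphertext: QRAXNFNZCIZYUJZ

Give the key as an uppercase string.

  i= 0: Q-R = 25 → Z
  i= 1: R-R =  0 → A
  i= 2: A-J = 17 → R
  i= 3: X-M = 11 → L
  i= 4: N-Z = 14 → O
  i= 5: F-I = 23 → X
  i= 6: N-Y = 15 → P
  i= 7: Z-A = 25 → Z
  i= 8: C-C =  0 → A
  i= 9: I-R = 17 → R
  i=10: Z-O = 11 → L
  i=11: Y-K = 14 → O
  i=12: U-X = 23 → X
  i=13: J-U = 15 → P
  i=14: Z-A = 25 → Z
  shifts repeat with period 7: ZARLOXP

ZARLOXP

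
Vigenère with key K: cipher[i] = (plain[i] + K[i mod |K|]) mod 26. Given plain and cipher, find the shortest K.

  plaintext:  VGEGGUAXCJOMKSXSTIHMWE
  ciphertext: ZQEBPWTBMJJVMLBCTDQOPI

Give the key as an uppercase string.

  i= 0: Z-V =  4 → E
  i= 1: Q-G = 10 → K
  i= 2: E-E =  0 → A
  i= 3: B-G = 21 → V
  i= 4: P-G =  9 → J
  i= 5: W-U =  2 → C
  i= 6: T-A = 19 → T
  i= 7: B-X =  4 → E
  i= 8: M-C = 10 → K
  i= 9: J-J =  0 → A
  i=10: J-O = 21 → V
  i=11: V-M =  9 → J
  i=12: M-K =  2 → C
  i=13: L-S = 19 → T
  i=14: B-X =  4 → E
  i=15: C-S = 10 → K
  i=16: T-T =  0 → A
  i=17: D-I = 21 → V
  i=18: Q-H =  9 → J
  i=19: O-M =  2 → C
  i=20: P-W = 19 → T
  i=21: I-E =  4 → E
  shifts repeat with period 7: EKAVJCT

EKAVJCT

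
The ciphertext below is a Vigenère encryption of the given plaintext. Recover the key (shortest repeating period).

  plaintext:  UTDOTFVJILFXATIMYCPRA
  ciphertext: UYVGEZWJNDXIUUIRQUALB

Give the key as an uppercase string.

AFSSLUB

  i= 0: U-U =  0 → A
  i= 1: Y-T =  5 → F
  i= 2: V-D = 18 → S
  i= 3: G-O = 18 → S
  i= 4: E-T = 11 → L
  i= 5: Z-F = 20 → U
  i= 6: W-V =  1 → B
  i= 7: J-J =  0 → A
  i= 8: N-I =  5 → F
  i= 9: D-L = 18 → S
  i=10: X-F = 18 → S
  i=11: I-X = 11 → L
  i=12: U-A = 20 → U
  i=13: U-T =  1 → B
  i=14: I-I =  0 → A
  i=15: R-M =  5 → F
  i=16: Q-Y = 18 → S
  i=17: U-C = 18 → S
  i=18: A-P = 11 → L
  i=19: L-R = 20 → U
  i=20: B-A =  1 → B
  shifts repeat with period 7: AFSSLUB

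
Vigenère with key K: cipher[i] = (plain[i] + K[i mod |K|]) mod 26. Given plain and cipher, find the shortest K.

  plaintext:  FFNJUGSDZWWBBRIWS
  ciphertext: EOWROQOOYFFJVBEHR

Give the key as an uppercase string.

  i= 0: E-F = 25 → Z
  i= 1: O-F =  9 → J
  i= 2: W-N =  9 → J
  i= 3: R-J =  8 → I
  i= 4: O-U = 20 → U
  i= 5: Q-G = 10 → K
  i= 6: O-S = 22 → W
  i= 7: O-D = 11 → L
  i= 8: Y-Z = 25 → Z
  i= 9: F-W =  9 → J
  i=10: F-W =  9 → J
  i=11: J-B =  8 → I
  i=12: V-B = 20 → U
  i=13: B-R = 10 → K
  i=14: E-I = 22 → W
  i=15: H-W = 11 → L
  i=16: R-S = 25 → Z
  shifts repeat with period 8: ZJJIUKWL

ZJJIUKWL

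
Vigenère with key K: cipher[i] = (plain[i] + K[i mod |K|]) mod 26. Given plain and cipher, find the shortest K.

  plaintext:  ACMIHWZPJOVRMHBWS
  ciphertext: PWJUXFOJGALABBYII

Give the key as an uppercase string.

  i= 0: P-A = 15 → P
  i= 1: W-C = 20 → U
  i= 2: J-M = 23 → X
  i= 3: U-I = 12 → M
  i= 4: X-H = 16 → Q
  i= 5: F-W =  9 → J
  i= 6: O-Z = 15 → P
  i= 7: J-P = 20 → U
  i= 8: G-J = 23 → X
  i= 9: A-O = 12 → M
  i=10: L-V = 16 → Q
  i=11: A-R =  9 → J
  i=12: B-M = 15 → P
  i=13: B-H = 20 → U
  i=14: Y-B = 23 → X
  i=15: I-W = 12 → M
  i=16: I-S = 16 → Q
  shifts repeat with period 6: PUXMQJ

PUXMQJ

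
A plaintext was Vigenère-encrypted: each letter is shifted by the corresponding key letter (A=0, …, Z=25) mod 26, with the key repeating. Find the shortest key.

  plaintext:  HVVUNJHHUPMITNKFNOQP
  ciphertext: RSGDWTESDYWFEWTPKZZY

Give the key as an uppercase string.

  i= 0: R-H = 10 → K
  i= 1: S-V = 23 → X
  i= 2: G-V = 11 → L
  i= 3: D-U =  9 → J
  i= 4: W-N =  9 → J
  i= 5: T-J = 10 → K
  i= 6: E-H = 23 → X
  i= 7: S-H = 11 → L
  i= 8: D-U =  9 → J
  i= 9: Y-P =  9 → J
  i=10: W-M = 10 → K
  i=11: F-I = 23 → X
  i=12: E-T = 11 → L
  i=13: W-N =  9 → J
  i=14: T-K =  9 → J
  i=15: P-F = 10 → K
  i=16: K-N = 23 → X
  i=17: Z-O = 11 → L
  i=18: Z-Q =  9 → J
  i=19: Y-P =  9 → J
  shifts repeat with period 5: KXLJJ

KXLJJ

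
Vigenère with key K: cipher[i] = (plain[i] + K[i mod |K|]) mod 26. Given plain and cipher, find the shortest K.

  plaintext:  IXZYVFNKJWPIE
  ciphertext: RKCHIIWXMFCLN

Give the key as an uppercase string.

  i= 0: R-I =  9 → J
  i= 1: K-X = 13 → N
  i= 2: C-Z =  3 → D
  i= 3: H-Y =  9 → J
  i= 4: I-V = 13 → N
  i= 5: I-F =  3 → D
  i= 6: W-N =  9 → J
  i= 7: X-K = 13 → N
  i= 8: M-J =  3 → D
  i= 9: F-W =  9 → J
  i=10: C-P = 13 → N
  i=11: L-I =  3 → D
  i=12: N-E =  9 → J
  shifts repeat with period 3: JND

JND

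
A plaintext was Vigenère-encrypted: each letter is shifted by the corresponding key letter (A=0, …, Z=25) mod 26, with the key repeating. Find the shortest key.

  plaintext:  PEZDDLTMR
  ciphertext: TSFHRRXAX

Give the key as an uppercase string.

  i= 0: T-P =  4 → E
  i= 1: S-E = 14 → O
  i= 2: F-Z =  6 → G
  i= 3: H-D =  4 → E
  i= 4: R-D = 14 → O
  i= 5: R-L =  6 → G
  i= 6: X-T =  4 → E
  i= 7: A-M = 14 → O
  i= 8: X-R =  6 → G
  shifts repeat with period 3: EOG

EOG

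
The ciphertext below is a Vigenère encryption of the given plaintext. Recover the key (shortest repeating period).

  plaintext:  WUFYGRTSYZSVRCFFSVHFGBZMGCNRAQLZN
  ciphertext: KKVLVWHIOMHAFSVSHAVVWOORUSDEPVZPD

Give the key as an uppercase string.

  i= 0: K-W = 14 → O
  i= 1: K-U = 16 → Q
  i= 2: V-F = 16 → Q
  i= 3: L-Y = 13 → N
  i= 4: V-G = 15 → P
  i= 5: W-R =  5 → F
  i= 6: H-T = 14 → O
  i= 7: I-S = 16 → Q
  i= 8: O-Y = 16 → Q
  i= 9: M-Z = 13 → N
  i=10: H-S = 15 → P
  i=11: A-V =  5 → F
  i=12: F-R = 14 → O
  i=13: S-C = 16 → Q
  i=14: V-F = 16 → Q
  i=15: S-F = 13 → N
  i=16: H-S = 15 → P
  i=17: A-V =  5 → F
  i=18: V-H = 14 → O
  i=19: V-F = 16 → Q
  i=20: W-G = 16 → Q
  i=21: O-B = 13 → N
  i=22: O-Z = 15 → P
  i=23: R-M =  5 → F
  i=24: U-G = 14 → O
  i=25: S-C = 16 → Q
  i=26: D-N = 16 → Q
  i=27: E-R = 13 → N
  i=28: P-A = 15 → P
  i=29: V-Q =  5 → F
  i=30: Z-L = 14 → O
  i=31: P-Z = 16 → Q
  i=32: D-N = 16 → Q
  shifts repeat with period 6: OQQNPF

OQQNPF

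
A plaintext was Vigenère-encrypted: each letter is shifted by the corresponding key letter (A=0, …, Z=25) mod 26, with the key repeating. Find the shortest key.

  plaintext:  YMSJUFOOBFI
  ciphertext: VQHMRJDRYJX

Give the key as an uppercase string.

XEPD

  i= 0: V-Y = 23 → X
  i= 1: Q-M =  4 → E
  i= 2: H-S = 15 → P
  i= 3: M-J =  3 → D
  i= 4: R-U = 23 → X
  i= 5: J-F =  4 → E
  i= 6: D-O = 15 → P
  i= 7: R-O =  3 → D
  i= 8: Y-B = 23 → X
  i= 9: J-F =  4 → E
  i=10: X-I = 15 → P
  shifts repeat with period 4: XEPD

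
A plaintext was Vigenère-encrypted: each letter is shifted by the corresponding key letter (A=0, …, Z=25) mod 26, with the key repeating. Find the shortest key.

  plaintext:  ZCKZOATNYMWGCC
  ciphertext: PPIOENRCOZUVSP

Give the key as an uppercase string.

QNYP

  i= 0: P-Z = 16 → Q
  i= 1: P-C = 13 → N
  i= 2: I-K = 24 → Y
  i= 3: O-Z = 15 → P
  i= 4: E-O = 16 → Q
  i= 5: N-A = 13 → N
  i= 6: R-T = 24 → Y
  i= 7: C-N = 15 → P
  i= 8: O-Y = 16 → Q
  i= 9: Z-M = 13 → N
  i=10: U-W = 24 → Y
  i=11: V-G = 15 → P
  i=12: S-C = 16 → Q
  i=13: P-C = 13 → N
  shifts repeat with period 4: QNYP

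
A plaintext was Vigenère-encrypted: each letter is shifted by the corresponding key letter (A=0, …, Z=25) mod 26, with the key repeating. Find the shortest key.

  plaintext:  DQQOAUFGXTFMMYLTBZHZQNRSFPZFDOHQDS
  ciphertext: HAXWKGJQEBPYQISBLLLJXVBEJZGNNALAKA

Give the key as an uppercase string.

  i= 0: H-D =  4 → E
  i= 1: A-Q = 10 → K
  i= 2: X-Q =  7 → H
  i= 3: W-O =  8 → I
  i= 4: K-A = 10 → K
  i= 5: G-U = 12 → M
  i= 6: J-F =  4 → E
  i= 7: Q-G = 10 → K
  i= 8: E-X =  7 → H
  i= 9: B-T =  8 → I
  i=10: P-F = 10 → K
  i=11: Y-M = 12 → M
  i=12: Q-M =  4 → E
  i=13: I-Y = 10 → K
  i=14: S-L =  7 → H
  i=15: B-T =  8 → I
  i=16: L-B = 10 → K
  i=17: L-Z = 12 → M
  i=18: L-H =  4 → E
  i=19: J-Z = 10 → K
  i=20: X-Q =  7 → H
  i=21: V-N =  8 → I
  i=22: B-R = 10 → K
  i=23: E-S = 12 → M
  i=24: J-F =  4 → E
  i=25: Z-P = 10 → K
  i=26: G-Z =  7 → H
  i=27: N-F =  8 → I
  i=28: N-D = 10 → K
  i=29: A-O = 12 → M
  i=30: L-H =  4 → E
  i=31: A-Q = 10 → K
  i=32: K-D =  7 → H
  i=33: A-S =  8 → I
  shifts repeat with period 6: EKHIKM

EKHIKM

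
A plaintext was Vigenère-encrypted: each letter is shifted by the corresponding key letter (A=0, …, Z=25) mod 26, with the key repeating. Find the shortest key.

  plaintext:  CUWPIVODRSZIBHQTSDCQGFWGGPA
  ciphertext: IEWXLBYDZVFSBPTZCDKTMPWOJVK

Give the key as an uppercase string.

  i= 0: I-C =  6 → G
  i= 1: E-U = 10 → K
  i= 2: W-W =  0 → A
  i= 3: X-P =  8 → I
  i= 4: L-I =  3 → D
  i= 5: B-V =  6 → G
  i= 6: Y-O = 10 → K
  i= 7: D-D =  0 → A
  i= 8: Z-R =  8 → I
  i= 9: V-S =  3 → D
  i=10: F-Z =  6 → G
  i=11: S-I = 10 → K
  i=12: B-B =  0 → A
  i=13: P-H =  8 → I
  i=14: T-Q =  3 → D
  i=15: Z-T =  6 → G
  i=16: C-S = 10 → K
  i=17: D-D =  0 → A
  i=18: K-C =  8 → I
  i=19: T-Q =  3 → D
  i=20: M-G =  6 → G
  i=21: P-F = 10 → K
  i=22: W-W =  0 → A
  i=23: O-G =  8 → I
  i=24: J-G =  3 → D
  i=25: V-P =  6 → G
  i=26: K-A = 10 → K
  shifts repeat with period 5: GKAID

GKAID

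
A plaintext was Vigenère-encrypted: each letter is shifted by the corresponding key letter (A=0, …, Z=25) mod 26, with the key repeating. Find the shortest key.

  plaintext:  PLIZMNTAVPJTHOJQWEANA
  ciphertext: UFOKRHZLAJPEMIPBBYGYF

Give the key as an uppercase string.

FUGL

  i= 0: U-P =  5 → F
  i= 1: F-L = 20 → U
  i= 2: O-I =  6 → G
  i= 3: K-Z = 11 → L
  i= 4: R-M =  5 → F
  i= 5: H-N = 20 → U
  i= 6: Z-T =  6 → G
  i= 7: L-A = 11 → L
  i= 8: A-V =  5 → F
  i= 9: J-P = 20 → U
  i=10: P-J =  6 → G
  i=11: E-T = 11 → L
  i=12: M-H =  5 → F
  i=13: I-O = 20 → U
  i=14: P-J =  6 → G
  i=15: B-Q = 11 → L
  i=16: B-W =  5 → F
  i=17: Y-E = 20 → U
  i=18: G-A =  6 → G
  i=19: Y-N = 11 → L
  i=20: F-A =  5 → F
  shifts repeat with period 4: FUGL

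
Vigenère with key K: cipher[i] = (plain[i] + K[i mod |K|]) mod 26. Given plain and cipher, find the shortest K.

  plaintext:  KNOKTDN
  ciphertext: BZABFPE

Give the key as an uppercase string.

  i= 0: B-K = 17 → R
  i= 1: Z-N = 12 → M
  i= 2: A-O = 12 → M
  i= 3: B-K = 17 → R
  i= 4: F-T = 12 → M
  i= 5: P-D = 12 → M
  i= 6: E-N = 17 → R
  shifts repeat with period 3: RMM

RMM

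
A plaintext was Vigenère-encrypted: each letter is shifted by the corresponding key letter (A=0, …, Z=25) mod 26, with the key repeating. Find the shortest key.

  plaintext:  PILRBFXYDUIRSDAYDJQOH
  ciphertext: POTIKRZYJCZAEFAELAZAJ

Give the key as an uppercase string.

  i= 0: P-P =  0 → A
  i= 1: O-I =  6 → G
  i= 2: T-L =  8 → I
  i= 3: I-R = 17 → R
  i= 4: K-B =  9 → J
  i= 5: R-F = 12 → M
  i= 6: Z-X =  2 → C
  i= 7: Y-Y =  0 → A
  i= 8: J-D =  6 → G
  i= 9: C-U =  8 → I
  i=10: Z-I = 17 → R
  i=11: A-R =  9 → J
  i=12: E-S = 12 → M
  i=13: F-D =  2 → C
  i=14: A-A =  0 → A
  i=15: E-Y =  6 → G
  i=16: L-D =  8 → I
  i=17: A-J = 17 → R
  i=18: Z-Q =  9 → J
  i=19: A-O = 12 → M
  i=20: J-H =  2 → C
  shifts repeat with period 7: AGIRJMC

AGIRJMC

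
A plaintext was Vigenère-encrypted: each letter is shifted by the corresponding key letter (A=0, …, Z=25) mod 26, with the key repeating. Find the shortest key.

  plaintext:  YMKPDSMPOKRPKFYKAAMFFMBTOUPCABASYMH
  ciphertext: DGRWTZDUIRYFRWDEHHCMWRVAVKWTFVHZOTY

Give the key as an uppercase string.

  i= 0: D-Y =  5 → F
  i= 1: G-M = 20 → U
  i= 2: R-K =  7 → H
  i= 3: W-P =  7 → H
  i= 4: T-D = 16 → Q
  i= 5: Z-S =  7 → H
  i= 6: D-M = 17 → R
  i= 7: U-P =  5 → F
  i= 8: I-O = 20 → U
  i= 9: R-K =  7 → H
  i=10: Y-R =  7 → H
  i=11: F-P = 16 → Q
  i=12: R-K =  7 → H
  i=13: W-F = 17 → R
  i=14: D-Y =  5 → F
  i=15: E-K = 20 → U
  i=16: H-A =  7 → H
  i=17: H-A =  7 → H
  i=18: C-M = 16 → Q
  i=19: M-F =  7 → H
  i=20: W-F = 17 → R
  i=21: R-M =  5 → F
  i=22: V-B = 20 → U
  i=23: A-T =  7 → H
  i=24: V-O =  7 → H
  i=25: K-U = 16 → Q
  i=26: W-P =  7 → H
  i=27: T-C = 17 → R
  i=28: F-A =  5 → F
  i=29: V-B = 20 → U
  i=30: H-A =  7 → H
  i=31: Z-S =  7 → H
  i=32: O-Y = 16 → Q
  i=33: T-M =  7 → H
  i=34: Y-H = 17 → R
  shifts repeat with period 7: FUHHQHR

FUHHQHR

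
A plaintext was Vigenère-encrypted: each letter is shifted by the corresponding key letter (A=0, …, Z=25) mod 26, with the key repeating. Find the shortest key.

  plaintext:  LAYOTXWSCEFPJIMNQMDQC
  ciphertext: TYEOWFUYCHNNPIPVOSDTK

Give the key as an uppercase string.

  i= 0: T-L =  8 → I
  i= 1: Y-A = 24 → Y
  i= 2: E-Y =  6 → G
  i= 3: O-O =  0 → A
  i= 4: W-T =  3 → D
  i= 5: F-X =  8 → I
  i= 6: U-W = 24 → Y
  i= 7: Y-S =  6 → G
  i= 8: C-C =  0 → A
  i= 9: H-E =  3 → D
  i=10: N-F =  8 → I
  i=11: N-P = 24 → Y
  i=12: P-J =  6 → G
  i=13: I-I =  0 → A
  i=14: P-M =  3 → D
  i=15: V-N =  8 → I
  i=16: O-Q = 24 → Y
  i=17: S-M =  6 → G
  i=18: D-D =  0 → A
  i=19: T-Q =  3 → D
  i=20: K-C =  8 → I
  shifts repeat with period 5: IYGAD

IYGAD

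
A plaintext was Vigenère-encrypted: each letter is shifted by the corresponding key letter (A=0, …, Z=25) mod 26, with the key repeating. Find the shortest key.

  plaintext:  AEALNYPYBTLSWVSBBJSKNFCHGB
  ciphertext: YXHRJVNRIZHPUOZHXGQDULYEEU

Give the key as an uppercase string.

  i= 0: Y-A = 24 → Y
  i= 1: X-E = 19 → T
  i= 2: H-A =  7 → H
  i= 3: R-L =  6 → G
  i= 4: J-N = 22 → W
  i= 5: V-Y = 23 → X
  i= 6: N-P = 24 → Y
  i= 7: R-Y = 19 → T
  i= 8: I-B =  7 → H
  i= 9: Z-T =  6 → G
  i=10: H-L = 22 → W
  i=11: P-S = 23 → X
  i=12: U-W = 24 → Y
  i=13: O-V = 19 → T
  i=14: Z-S =  7 → H
  i=15: H-B =  6 → G
  i=16: X-B = 22 → W
  i=17: G-J = 23 → X
  i=18: Q-S = 24 → Y
  i=19: D-K = 19 → T
  i=20: U-N =  7 → H
  i=21: L-F =  6 → G
  i=22: Y-C = 22 → W
  i=23: E-H = 23 → X
  i=24: E-G = 24 → Y
  i=25: U-B = 19 → T
  shifts repeat with period 6: YTHGWX

YTHGWX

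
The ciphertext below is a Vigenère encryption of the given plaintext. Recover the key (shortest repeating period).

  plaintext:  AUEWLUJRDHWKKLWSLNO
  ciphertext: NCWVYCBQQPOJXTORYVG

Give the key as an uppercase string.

NISZ

  i= 0: N-A = 13 → N
  i= 1: C-U =  8 → I
  i= 2: W-E = 18 → S
  i= 3: V-W = 25 → Z
  i= 4: Y-L = 13 → N
  i= 5: C-U =  8 → I
  i= 6: B-J = 18 → S
  i= 7: Q-R = 25 → Z
  i= 8: Q-D = 13 → N
  i= 9: P-H =  8 → I
  i=10: O-W = 18 → S
  i=11: J-K = 25 → Z
  i=12: X-K = 13 → N
  i=13: T-L =  8 → I
  i=14: O-W = 18 → S
  i=15: R-S = 25 → Z
  i=16: Y-L = 13 → N
  i=17: V-N =  8 → I
  i=18: G-O = 18 → S
  shifts repeat with period 4: NISZ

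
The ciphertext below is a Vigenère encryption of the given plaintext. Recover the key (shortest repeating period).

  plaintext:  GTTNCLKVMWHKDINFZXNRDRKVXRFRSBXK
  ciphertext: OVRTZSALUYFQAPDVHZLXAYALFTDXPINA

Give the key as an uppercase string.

  i= 0: O-G =  8 → I
  i= 1: V-T =  2 → C
  i= 2: R-T = 24 → Y
  i= 3: T-N =  6 → G
  i= 4: Z-C = 23 → X
  i= 5: S-L =  7 → H
  i= 6: A-K = 16 → Q
  i= 7: L-V = 16 → Q
  i= 8: U-M =  8 → I
  i= 9: Y-W =  2 → C
  i=10: F-H = 24 → Y
  i=11: Q-K =  6 → G
  i=12: A-D = 23 → X
  i=13: P-I =  7 → H
  i=14: D-N = 16 → Q
  i=15: V-F = 16 → Q
  i=16: H-Z =  8 → I
  i=17: Z-X =  2 → C
  i=18: L-N = 24 → Y
  i=19: X-R =  6 → G
  i=20: A-D = 23 → X
  i=21: Y-R =  7 → H
  i=22: A-K = 16 → Q
  i=23: L-V = 16 → Q
  i=24: F-X =  8 → I
  i=25: T-R =  2 → C
  i=26: D-F = 24 → Y
  i=27: X-R =  6 → G
  i=28: P-S = 23 → X
  i=29: I-B =  7 → H
  i=30: N-X = 16 → Q
  i=31: A-K = 16 → Q
  shifts repeat with period 8: ICYGXHQQ

ICYGXHQQ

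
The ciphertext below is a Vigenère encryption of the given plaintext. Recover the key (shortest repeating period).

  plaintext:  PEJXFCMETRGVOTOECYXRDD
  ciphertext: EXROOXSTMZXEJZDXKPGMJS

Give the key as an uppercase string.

PTIRJVG

  i= 0: E-P = 15 → P
  i= 1: X-E = 19 → T
  i= 2: R-J =  8 → I
  i= 3: O-X = 17 → R
  i= 4: O-F =  9 → J
  i= 5: X-C = 21 → V
  i= 6: S-M =  6 → G
  i= 7: T-E = 15 → P
  i= 8: M-T = 19 → T
  i= 9: Z-R =  8 → I
  i=10: X-G = 17 → R
  i=11: E-V =  9 → J
  i=12: J-O = 21 → V
  i=13: Z-T =  6 → G
  i=14: D-O = 15 → P
  i=15: X-E = 19 → T
  i=16: K-C =  8 → I
  i=17: P-Y = 17 → R
  i=18: G-X =  9 → J
  i=19: M-R = 21 → V
  i=20: J-D =  6 → G
  i=21: S-D = 15 → P
  shifts repeat with period 7: PTIRJVG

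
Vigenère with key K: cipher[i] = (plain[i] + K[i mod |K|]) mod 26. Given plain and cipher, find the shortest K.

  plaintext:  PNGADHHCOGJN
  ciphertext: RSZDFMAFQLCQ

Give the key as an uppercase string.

CFTD

  i= 0: R-P =  2 → C
  i= 1: S-N =  5 → F
  i= 2: Z-G = 19 → T
  i= 3: D-A =  3 → D
  i= 4: F-D =  2 → C
  i= 5: M-H =  5 → F
  i= 6: A-H = 19 → T
  i= 7: F-C =  3 → D
  i= 8: Q-O =  2 → C
  i= 9: L-G =  5 → F
  i=10: C-J = 19 → T
  i=11: Q-N =  3 → D
  shifts repeat with period 4: CFTD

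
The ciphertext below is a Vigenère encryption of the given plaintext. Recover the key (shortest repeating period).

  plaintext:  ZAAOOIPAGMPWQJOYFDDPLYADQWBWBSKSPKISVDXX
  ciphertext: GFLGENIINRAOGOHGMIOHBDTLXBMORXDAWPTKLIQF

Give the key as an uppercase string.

HFLSQFTI

  i= 0: G-Z =  7 → H
  i= 1: F-A =  5 → F
  i= 2: L-A = 11 → L
  i= 3: G-O = 18 → S
  i= 4: E-O = 16 → Q
  i= 5: N-I =  5 → F
  i= 6: I-P = 19 → T
  i= 7: I-A =  8 → I
  i= 8: N-G =  7 → H
  i= 9: R-M =  5 → F
  i=10: A-P = 11 → L
  i=11: O-W = 18 → S
  i=12: G-Q = 16 → Q
  i=13: O-J =  5 → F
  i=14: H-O = 19 → T
  i=15: G-Y =  8 → I
  i=16: M-F =  7 → H
  i=17: I-D =  5 → F
  i=18: O-D = 11 → L
  i=19: H-P = 18 → S
  i=20: B-L = 16 → Q
  i=21: D-Y =  5 → F
  i=22: T-A = 19 → T
  i=23: L-D =  8 → I
  i=24: X-Q =  7 → H
  i=25: B-W =  5 → F
  i=26: M-B = 11 → L
  i=27: O-W = 18 → S
  i=28: R-B = 16 → Q
  i=29: X-S =  5 → F
  i=30: D-K = 19 → T
  i=31: A-S =  8 → I
  i=32: W-P =  7 → H
  i=33: P-K =  5 → F
  i=34: T-I = 11 → L
  i=35: K-S = 18 → S
  i=36: L-V = 16 → Q
  i=37: I-D =  5 → F
  i=38: Q-X = 19 → T
  i=39: F-X =  8 → I
  shifts repeat with period 8: HFLSQFTI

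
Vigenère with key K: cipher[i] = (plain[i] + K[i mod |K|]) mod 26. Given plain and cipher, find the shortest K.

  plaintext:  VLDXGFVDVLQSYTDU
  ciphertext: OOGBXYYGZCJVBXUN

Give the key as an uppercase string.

  i= 0: O-V = 19 → T
  i= 1: O-L =  3 → D
  i= 2: G-D =  3 → D
  i= 3: B-X =  4 → E
  i= 4: X-G = 17 → R
  i= 5: Y-F = 19 → T
  i= 6: Y-V =  3 → D
  i= 7: G-D =  3 → D
  i= 8: Z-V =  4 → E
  i= 9: C-L = 17 → R
  i=10: J-Q = 19 → T
  i=11: V-S =  3 → D
  i=12: B-Y =  3 → D
  i=13: X-T =  4 → E
  i=14: U-D = 17 → R
  i=15: N-U = 19 → T
  shifts repeat with period 5: TDDER

TDDER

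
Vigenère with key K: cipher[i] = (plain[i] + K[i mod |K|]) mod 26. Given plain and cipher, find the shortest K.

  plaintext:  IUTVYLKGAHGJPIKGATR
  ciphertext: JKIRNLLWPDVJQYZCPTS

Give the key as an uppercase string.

  i= 0: J-I =  1 → B
  i= 1: K-U = 16 → Q
  i= 2: I-T = 15 → P
  i= 3: R-V = 22 → W
  i= 4: N-Y = 15 → P
  i= 5: L-L =  0 → A
  i= 6: L-K =  1 → B
  i= 7: W-G = 16 → Q
  i= 8: P-A = 15 → P
  i= 9: D-H = 22 → W
  i=10: V-G = 15 → P
  i=11: J-J =  0 → A
  i=12: Q-P =  1 → B
  i=13: Y-I = 16 → Q
  i=14: Z-K = 15 → P
  i=15: C-G = 22 → W
  i=16: P-A = 15 → P
  i=17: T-T =  0 → A
  i=18: S-R =  1 → B
  shifts repeat with period 6: BQPWPA

BQPWPA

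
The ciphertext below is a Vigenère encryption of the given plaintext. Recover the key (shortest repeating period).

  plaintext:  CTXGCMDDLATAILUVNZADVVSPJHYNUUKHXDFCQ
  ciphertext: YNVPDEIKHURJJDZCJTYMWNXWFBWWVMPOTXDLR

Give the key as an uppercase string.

  i= 0: Y-C = 22 → W
  i= 1: N-T = 20 → U
  i= 2: V-X = 24 → Y
  i= 3: P-G =  9 → J
  i= 4: D-C =  1 → B
  i= 5: E-M = 18 → S
  i= 6: I-D =  5 → F
  i= 7: K-D =  7 → H
  i= 8: H-L = 22 → W
  i= 9: U-A = 20 → U
  i=10: R-T = 24 → Y
  i=11: J-A =  9 → J
  i=12: J-I =  1 → B
  i=13: D-L = 18 → S
  i=14: Z-U =  5 → F
  i=15: C-V =  7 → H
  i=16: J-N = 22 → W
  i=17: T-Z = 20 → U
  i=18: Y-A = 24 → Y
  i=19: M-D =  9 → J
  i=20: W-V =  1 → B
  i=21: N-V = 18 → S
  i=22: X-S =  5 → F
  i=23: W-P =  7 → H
  i=24: F-J = 22 → W
  i=25: B-H = 20 → U
  i=26: W-Y = 24 → Y
  i=27: W-N =  9 → J
  i=28: V-U =  1 → B
  i=29: M-U = 18 → S
  i=30: P-K =  5 → F
  i=31: O-H =  7 → H
  i=32: T-X = 22 → W
  i=33: X-D = 20 → U
  i=34: D-F = 24 → Y
  i=35: L-C =  9 → J
  i=36: R-Q =  1 → B
  shifts repeat with period 8: WUYJBSFH

WUYJBSFH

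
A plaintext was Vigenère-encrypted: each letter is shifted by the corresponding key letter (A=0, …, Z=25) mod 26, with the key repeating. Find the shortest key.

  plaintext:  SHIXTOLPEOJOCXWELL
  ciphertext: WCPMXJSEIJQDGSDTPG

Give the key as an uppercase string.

  i= 0: W-S =  4 → E
  i= 1: C-H = 21 → V
  i= 2: P-I =  7 → H
  i= 3: M-X = 15 → P
  i= 4: X-T =  4 → E
  i= 5: J-O = 21 → V
  i= 6: S-L =  7 → H
  i= 7: E-P = 15 → P
  i= 8: I-E =  4 → E
  i= 9: J-O = 21 → V
  i=10: Q-J =  7 → H
  i=11: D-O = 15 → P
  i=12: G-C =  4 → E
  i=13: S-X = 21 → V
  i=14: D-W =  7 → H
  i=15: T-E = 15 → P
  i=16: P-L =  4 → E
  i=17: G-L = 21 → V
  shifts repeat with period 4: EVHP

EVHP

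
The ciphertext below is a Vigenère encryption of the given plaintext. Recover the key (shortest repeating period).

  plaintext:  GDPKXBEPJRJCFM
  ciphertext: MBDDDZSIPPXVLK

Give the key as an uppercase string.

  i= 0: M-G =  6 → G
  i= 1: B-D = 24 → Y
  i= 2: D-P = 14 → O
  i= 3: D-K = 19 → T
  i= 4: D-X =  6 → G
  i= 5: Z-B = 24 → Y
  i= 6: S-E = 14 → O
  i= 7: I-P = 19 → T
  i= 8: P-J =  6 → G
  i= 9: P-R = 24 → Y
  i=10: X-J = 14 → O
  i=11: V-C = 19 → T
  i=12: L-F =  6 → G
  i=13: K-M = 24 → Y
  shifts repeat with period 4: GYOT

GYOT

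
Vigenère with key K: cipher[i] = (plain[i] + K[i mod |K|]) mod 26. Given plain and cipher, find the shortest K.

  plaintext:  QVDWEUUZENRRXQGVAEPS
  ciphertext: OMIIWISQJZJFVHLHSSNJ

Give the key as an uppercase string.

  i= 0: O-Q = 24 → Y
  i= 1: M-V = 17 → R
  i= 2: I-D =  5 → F
  i= 3: I-W = 12 → M
  i= 4: W-E = 18 → S
  i= 5: I-U = 14 → O
  i= 6: S-U = 24 → Y
  i= 7: Q-Z = 17 → R
  i= 8: J-E =  5 → F
  i= 9: Z-N = 12 → M
  i=10: J-R = 18 → S
  i=11: F-R = 14 → O
  i=12: V-X = 24 → Y
  i=13: H-Q = 17 → R
  i=14: L-G =  5 → F
  i=15: H-V = 12 → M
  i=16: S-A = 18 → S
  i=17: S-E = 14 → O
  i=18: N-P = 24 → Y
  i=19: J-S = 17 → R
  shifts repeat with period 6: YRFMSO

YRFMSO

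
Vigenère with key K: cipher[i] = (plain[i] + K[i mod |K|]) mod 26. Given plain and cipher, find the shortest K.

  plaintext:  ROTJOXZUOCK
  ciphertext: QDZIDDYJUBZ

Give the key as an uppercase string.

  i= 0: Q-R = 25 → Z
  i= 1: D-O = 15 → P
  i= 2: Z-T =  6 → G
  i= 3: I-J = 25 → Z
  i= 4: D-O = 15 → P
  i= 5: D-X =  6 → G
  i= 6: Y-Z = 25 → Z
  i= 7: J-U = 15 → P
  i= 8: U-O =  6 → G
  i= 9: B-C = 25 → Z
  i=10: Z-K = 15 → P
  shifts repeat with period 3: ZPG

ZPG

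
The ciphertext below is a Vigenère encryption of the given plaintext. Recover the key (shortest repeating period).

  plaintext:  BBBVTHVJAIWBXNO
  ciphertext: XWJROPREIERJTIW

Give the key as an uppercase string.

  i= 0: X-B = 22 → W
  i= 1: W-B = 21 → V
  i= 2: J-B =  8 → I
  i= 3: R-V = 22 → W
  i= 4: O-T = 21 → V
  i= 5: P-H =  8 → I
  i= 6: R-V = 22 → W
  i= 7: E-J = 21 → V
  i= 8: I-A =  8 → I
  i= 9: E-I = 22 → W
  i=10: R-W = 21 → V
  i=11: J-B =  8 → I
  i=12: T-X = 22 → W
  i=13: I-N = 21 → V
  i=14: W-O =  8 → I
  shifts repeat with period 3: WVI

WVI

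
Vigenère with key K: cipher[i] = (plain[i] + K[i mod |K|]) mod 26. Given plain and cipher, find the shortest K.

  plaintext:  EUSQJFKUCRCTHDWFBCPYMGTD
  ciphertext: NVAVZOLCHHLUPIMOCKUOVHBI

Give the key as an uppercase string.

  i= 0: N-E =  9 → J
  i= 1: V-U =  1 → B
  i= 2: A-S =  8 → I
  i= 3: V-Q =  5 → F
  i= 4: Z-J = 16 → Q
  i= 5: O-F =  9 → J
  i= 6: L-K =  1 → B
  i= 7: C-U =  8 → I
  i= 8: H-C =  5 → F
  i= 9: H-R = 16 → Q
  i=10: L-C =  9 → J
  i=11: U-T =  1 → B
  i=12: P-H =  8 → I
  i=13: I-D =  5 → F
  i=14: M-W = 16 → Q
  i=15: O-F =  9 → J
  i=16: C-B =  1 → B
  i=17: K-C =  8 → I
  i=18: U-P =  5 → F
  i=19: O-Y = 16 → Q
  i=20: V-M =  9 → J
  i=21: H-G =  1 → B
  i=22: B-T =  8 → I
  i=23: I-D =  5 → F
  shifts repeat with period 5: JBIFQ

JBIFQ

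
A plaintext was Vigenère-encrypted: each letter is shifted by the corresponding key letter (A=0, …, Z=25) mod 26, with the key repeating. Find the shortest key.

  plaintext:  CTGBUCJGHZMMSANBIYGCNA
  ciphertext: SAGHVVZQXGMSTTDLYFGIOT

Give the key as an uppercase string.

  i= 0: S-C = 16 → Q
  i= 1: A-T =  7 → H
  i= 2: G-G =  0 → A
  i= 3: H-B =  6 → G
  i= 4: V-U =  1 → B
  i= 5: V-C = 19 → T
  i= 6: Z-J = 16 → Q
  i= 7: Q-G = 10 → K
  i= 8: X-H = 16 → Q
  i= 9: G-Z =  7 → H
  i=10: M-M =  0 → A
  i=11: S-M =  6 → G
  i=12: T-S =  1 → B
  i=13: T-A = 19 → T
  i=14: D-N = 16 → Q
  i=15: L-B = 10 → K
  i=16: Y-I = 16 → Q
  i=17: F-Y =  7 → H
  i=18: G-G =  0 → A
  i=19: I-C =  6 → G
  i=20: O-N =  1 → B
  i=21: T-A = 19 → T
  shifts repeat with period 8: QHAGBTQK

QHAGBTQK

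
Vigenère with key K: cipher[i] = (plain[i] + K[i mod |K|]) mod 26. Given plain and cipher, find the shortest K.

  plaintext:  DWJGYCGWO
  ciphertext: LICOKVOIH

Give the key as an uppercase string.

IMT

  i= 0: L-D =  8 → I
  i= 1: I-W = 12 → M
  i= 2: C-J = 19 → T
  i= 3: O-G =  8 → I
  i= 4: K-Y = 12 → M
  i= 5: V-C = 19 → T
  i= 6: O-G =  8 → I
  i= 7: I-W = 12 → M
  i= 8: H-O = 19 → T
  shifts repeat with period 3: IMT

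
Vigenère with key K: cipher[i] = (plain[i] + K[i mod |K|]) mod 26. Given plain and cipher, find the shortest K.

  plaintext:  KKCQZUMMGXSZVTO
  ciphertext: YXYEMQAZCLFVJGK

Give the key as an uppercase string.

ONW

  i= 0: Y-K = 14 → O
  i= 1: X-K = 13 → N
  i= 2: Y-C = 22 → W
  i= 3: E-Q = 14 → O
  i= 4: M-Z = 13 → N
  i= 5: Q-U = 22 → W
  i= 6: A-M = 14 → O
  i= 7: Z-M = 13 → N
  i= 8: C-G = 22 → W
  i= 9: L-X = 14 → O
  i=10: F-S = 13 → N
  i=11: V-Z = 22 → W
  i=12: J-V = 14 → O
  i=13: G-T = 13 → N
  i=14: K-O = 22 → W
  shifts repeat with period 3: ONW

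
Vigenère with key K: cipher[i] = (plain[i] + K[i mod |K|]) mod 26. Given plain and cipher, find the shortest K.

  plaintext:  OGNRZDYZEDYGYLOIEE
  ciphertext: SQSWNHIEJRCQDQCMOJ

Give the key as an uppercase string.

EKFFO

  i= 0: S-O =  4 → E
  i= 1: Q-G = 10 → K
  i= 2: S-N =  5 → F
  i= 3: W-R =  5 → F
  i= 4: N-Z = 14 → O
  i= 5: H-D =  4 → E
  i= 6: I-Y = 10 → K
  i= 7: E-Z =  5 → F
  i= 8: J-E =  5 → F
  i= 9: R-D = 14 → O
  i=10: C-Y =  4 → E
  i=11: Q-G = 10 → K
  i=12: D-Y =  5 → F
  i=13: Q-L =  5 → F
  i=14: C-O = 14 → O
  i=15: M-I =  4 → E
  i=16: O-E = 10 → K
  i=17: J-E =  5 → F
  shifts repeat with period 5: EKFFO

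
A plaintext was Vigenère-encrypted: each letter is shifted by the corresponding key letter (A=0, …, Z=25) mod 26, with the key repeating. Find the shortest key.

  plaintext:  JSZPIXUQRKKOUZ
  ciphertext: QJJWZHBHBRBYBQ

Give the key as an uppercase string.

  i= 0: Q-J =  7 → H
  i= 1: J-S = 17 → R
  i= 2: J-Z = 10 → K
  i= 3: W-P =  7 → H
  i= 4: Z-I = 17 → R
  i= 5: H-X = 10 → K
  i= 6: B-U =  7 → H
  i= 7: H-Q = 17 → R
  i= 8: B-R = 10 → K
  i= 9: R-K =  7 → H
  i=10: B-K = 17 → R
  i=11: Y-O = 10 → K
  i=12: B-U =  7 → H
  i=13: Q-Z = 17 → R
  shifts repeat with period 3: HRK

HRK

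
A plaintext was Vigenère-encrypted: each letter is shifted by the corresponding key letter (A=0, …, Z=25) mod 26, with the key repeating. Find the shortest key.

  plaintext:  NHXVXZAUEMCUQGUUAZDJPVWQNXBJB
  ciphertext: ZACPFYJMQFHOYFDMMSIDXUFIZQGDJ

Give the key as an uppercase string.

MTFUIZJS

  i= 0: Z-N = 12 → M
  i= 1: A-H = 19 → T
  i= 2: C-X =  5 → F
  i= 3: P-V = 20 → U
  i= 4: F-X =  8 → I
  i= 5: Y-Z = 25 → Z
  i= 6: J-A =  9 → J
  i= 7: M-U = 18 → S
  i= 8: Q-E = 12 → M
  i= 9: F-M = 19 → T
  i=10: H-C =  5 → F
  i=11: O-U = 20 → U
  i=12: Y-Q =  8 → I
  i=13: F-G = 25 → Z
  i=14: D-U =  9 → J
  i=15: M-U = 18 → S
  i=16: M-A = 12 → M
  i=17: S-Z = 19 → T
  i=18: I-D =  5 → F
  i=19: D-J = 20 → U
  i=20: X-P =  8 → I
  i=21: U-V = 25 → Z
  i=22: F-W =  9 → J
  i=23: I-Q = 18 → S
  i=24: Z-N = 12 → M
  i=25: Q-X = 19 → T
  i=26: G-B =  5 → F
  i=27: D-J = 20 → U
  i=28: J-B =  8 → I
  shifts repeat with period 8: MTFUIZJS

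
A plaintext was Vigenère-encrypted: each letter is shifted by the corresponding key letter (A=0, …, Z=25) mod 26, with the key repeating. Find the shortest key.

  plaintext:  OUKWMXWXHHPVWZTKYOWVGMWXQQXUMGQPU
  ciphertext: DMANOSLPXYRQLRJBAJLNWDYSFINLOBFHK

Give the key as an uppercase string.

  i= 0: D-O = 15 → P
  i= 1: M-U = 18 → S
  i= 2: A-K = 16 → Q
  i= 3: N-W = 17 → R
  i= 4: O-M =  2 → C
  i= 5: S-X = 21 → V
  i= 6: L-W = 15 → P
  i= 7: P-X = 18 → S
  i= 8: X-H = 16 → Q
  i= 9: Y-H = 17 → R
  i=10: R-P =  2 → C
  i=11: Q-V = 21 → V
  i=12: L-W = 15 → P
  i=13: R-Z = 18 → S
  i=14: J-T = 16 → Q
  i=15: B-K = 17 → R
  i=16: A-Y =  2 → C
  i=17: J-O = 21 → V
  i=18: L-W = 15 → P
  i=19: N-V = 18 → S
  i=20: W-G = 16 → Q
  i=21: D-M = 17 → R
  i=22: Y-W =  2 → C
  i=23: S-X = 21 → V
  i=24: F-Q = 15 → P
  i=25: I-Q = 18 → S
  i=26: N-X = 16 → Q
  i=27: L-U = 17 → R
  i=28: O-M =  2 → C
  i=29: B-G = 21 → V
  i=30: F-Q = 15 → P
  i=31: H-P = 18 → S
  i=32: K-U = 16 → Q
  shifts repeat with period 6: PSQRCV

PSQRCV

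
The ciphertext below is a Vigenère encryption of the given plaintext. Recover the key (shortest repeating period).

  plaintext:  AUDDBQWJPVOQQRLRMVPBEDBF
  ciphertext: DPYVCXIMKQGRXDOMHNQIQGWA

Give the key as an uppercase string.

  i= 0: D-A =  3 → D
  i= 1: P-U = 21 → V
  i= 2: Y-D = 21 → V
  i= 3: V-D = 18 → S
  i= 4: C-B =  1 → B
  i= 5: X-Q =  7 → H
  i= 6: I-W = 12 → M
  i= 7: M-J =  3 → D
  i= 8: K-P = 21 → V
  i= 9: Q-V = 21 → V
  i=10: G-O = 18 → S
  i=11: R-Q =  1 → B
  i=12: X-Q =  7 → H
  i=13: D-R = 12 → M
  i=14: O-L =  3 → D
  i=15: M-R = 21 → V
  i=16: H-M = 21 → V
  i=17: N-V = 18 → S
  i=18: Q-P =  1 → B
  i=19: I-B =  7 → H
  i=20: Q-E = 12 → M
  i=21: G-D =  3 → D
  i=22: W-B = 21 → V
  i=23: A-F = 21 → V
  shifts repeat with period 7: DVVSBHM

DVVSBHM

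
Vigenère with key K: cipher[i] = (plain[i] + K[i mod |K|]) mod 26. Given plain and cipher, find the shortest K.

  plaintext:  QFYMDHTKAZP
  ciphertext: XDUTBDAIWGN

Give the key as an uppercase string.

HYW

  i= 0: X-Q =  7 → H
  i= 1: D-F = 24 → Y
  i= 2: U-Y = 22 → W
  i= 3: T-M =  7 → H
  i= 4: B-D = 24 → Y
  i= 5: D-H = 22 → W
  i= 6: A-T =  7 → H
  i= 7: I-K = 24 → Y
  i= 8: W-A = 22 → W
  i= 9: G-Z =  7 → H
  i=10: N-P = 24 → Y
  shifts repeat with period 3: HYW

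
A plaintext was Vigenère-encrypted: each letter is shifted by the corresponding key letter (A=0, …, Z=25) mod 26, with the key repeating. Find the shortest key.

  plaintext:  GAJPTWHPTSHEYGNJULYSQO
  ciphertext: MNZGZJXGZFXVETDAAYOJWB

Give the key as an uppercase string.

  i= 0: M-G =  6 → G
  i= 1: N-A = 13 → N
  i= 2: Z-J = 16 → Q
  i= 3: G-P = 17 → R
  i= 4: Z-T =  6 → G
  i= 5: J-W = 13 → N
  i= 6: X-H = 16 → Q
  i= 7: G-P = 17 → R
  i= 8: Z-T =  6 → G
  i= 9: F-S = 13 → N
  i=10: X-H = 16 → Q
  i=11: V-E = 17 → R
  i=12: E-Y =  6 → G
  i=13: T-G = 13 → N
  i=14: D-N = 16 → Q
  i=15: A-J = 17 → R
  i=16: A-U =  6 → G
  i=17: Y-L = 13 → N
  i=18: O-Y = 16 → Q
  i=19: J-S = 17 → R
  i=20: W-Q =  6 → G
  i=21: B-O = 13 → N
  shifts repeat with period 4: GNQR

GNQR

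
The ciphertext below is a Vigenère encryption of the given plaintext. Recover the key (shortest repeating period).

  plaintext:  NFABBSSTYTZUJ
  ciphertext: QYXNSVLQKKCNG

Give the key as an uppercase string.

DTXMR

  i= 0: Q-N =  3 → D
  i= 1: Y-F = 19 → T
  i= 2: X-A = 23 → X
  i= 3: N-B = 12 → M
  i= 4: S-B = 17 → R
  i= 5: V-S =  3 → D
  i= 6: L-S = 19 → T
  i= 7: Q-T = 23 → X
  i= 8: K-Y = 12 → M
  i= 9: K-T = 17 → R
  i=10: C-Z =  3 → D
  i=11: N-U = 19 → T
  i=12: G-J = 23 → X
  shifts repeat with period 5: DTXMR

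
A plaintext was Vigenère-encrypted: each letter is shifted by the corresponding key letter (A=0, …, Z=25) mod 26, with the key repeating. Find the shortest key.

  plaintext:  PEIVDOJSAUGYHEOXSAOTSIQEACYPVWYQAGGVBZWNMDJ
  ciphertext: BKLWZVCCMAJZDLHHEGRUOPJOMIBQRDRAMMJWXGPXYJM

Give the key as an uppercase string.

  i= 0: B-P = 12 → M
  i= 1: K-E =  6 → G
  i= 2: L-I =  3 → D
  i= 3: W-V =  1 → B
  i= 4: Z-D = 22 → W
  i= 5: V-O =  7 → H
  i= 6: C-J = 19 → T
  i= 7: C-S = 10 → K
  i= 8: M-A = 12 → M
  i= 9: A-U =  6 → G
  i=10: J-G =  3 → D
  i=11: Z-Y =  1 → B
  i=12: D-H = 22 → W
  i=13: L-E =  7 → H
  i=14: H-O = 19 → T
  i=15: H-X = 10 → K
  i=16: E-S = 12 → M
  i=17: G-A =  6 → G
  i=18: R-O =  3 → D
  i=19: U-T =  1 → B
  i=20: O-S = 22 → W
  i=21: P-I =  7 → H
  i=22: J-Q = 19 → T
  i=23: O-E = 10 → K
  i=24: M-A = 12 → M
  i=25: I-C =  6 → G
  i=26: B-Y =  3 → D
  i=27: Q-P =  1 → B
  i=28: R-V = 22 → W
  i=29: D-W =  7 → H
  i=30: R-Y = 19 → T
  i=31: A-Q = 10 → K
  i=32: M-A = 12 → M
  i=33: M-G =  6 → G
  i=34: J-G =  3 → D
  i=35: W-V =  1 → B
  i=36: X-B = 22 → W
  i=37: G-Z =  7 → H
  i=38: P-W = 19 → T
  i=39: X-N = 10 → K
  i=40: Y-M = 12 → M
  i=41: J-D =  6 → G
  i=42: M-J =  3 → D
  shifts repeat with period 8: MGDBWHTK

MGDBWHTK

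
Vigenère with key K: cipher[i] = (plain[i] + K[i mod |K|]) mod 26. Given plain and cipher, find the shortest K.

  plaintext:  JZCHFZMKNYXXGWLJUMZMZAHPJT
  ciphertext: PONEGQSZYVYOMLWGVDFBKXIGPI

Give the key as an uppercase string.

  i= 0: P-J =  6 → G
  i= 1: O-Z = 15 → P
  i= 2: N-C = 11 → L
  i= 3: E-H = 23 → X
  i= 4: G-F =  1 → B
  i= 5: Q-Z = 17 → R
  i= 6: S-M =  6 → G
  i= 7: Z-K = 15 → P
  i= 8: Y-N = 11 → L
  i= 9: V-Y = 23 → X
  i=10: Y-X =  1 → B
  i=11: O-X = 17 → R
  i=12: M-G =  6 → G
  i=13: L-W = 15 → P
  i=14: W-L = 11 → L
  i=15: G-J = 23 → X
  i=16: V-U =  1 → B
  i=17: D-M = 17 → R
  i=18: F-Z =  6 → G
  i=19: B-M = 15 → P
  i=20: K-Z = 11 → L
  i=21: X-A = 23 → X
  i=22: I-H =  1 → B
  i=23: G-P = 17 → R
  i=24: P-J =  6 → G
  i=25: I-T = 15 → P
  shifts repeat with period 6: GPLXBR

GPLXBR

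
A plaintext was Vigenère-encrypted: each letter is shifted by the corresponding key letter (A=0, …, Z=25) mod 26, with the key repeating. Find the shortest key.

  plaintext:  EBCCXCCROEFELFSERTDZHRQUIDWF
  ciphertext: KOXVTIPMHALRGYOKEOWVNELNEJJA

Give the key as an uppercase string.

GNVTW

  i= 0: K-E =  6 → G
  i= 1: O-B = 13 → N
  i= 2: X-C = 21 → V
  i= 3: V-C = 19 → T
  i= 4: T-X = 22 → W
  i= 5: I-C =  6 → G
  i= 6: P-C = 13 → N
  i= 7: M-R = 21 → V
  i= 8: H-O = 19 → T
  i= 9: A-E = 22 → W
  i=10: L-F =  6 → G
  i=11: R-E = 13 → N
  i=12: G-L = 21 → V
  i=13: Y-F = 19 → T
  i=14: O-S = 22 → W
  i=15: K-E =  6 → G
  i=16: E-R = 13 → N
  i=17: O-T = 21 → V
  i=18: W-D = 19 → T
  i=19: V-Z = 22 → W
  i=20: N-H =  6 → G
  i=21: E-R = 13 → N
  i=22: L-Q = 21 → V
  i=23: N-U = 19 → T
  i=24: E-I = 22 → W
  i=25: J-D =  6 → G
  i=26: J-W = 13 → N
  i=27: A-F = 21 → V
  shifts repeat with period 5: GNVTW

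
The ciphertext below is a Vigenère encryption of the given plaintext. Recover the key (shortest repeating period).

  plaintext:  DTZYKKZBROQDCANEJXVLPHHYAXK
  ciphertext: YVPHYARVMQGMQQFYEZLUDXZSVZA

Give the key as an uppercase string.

  i= 0: Y-D = 21 → V
  i= 1: V-T =  2 → C
  i= 2: P-Z = 16 → Q
  i= 3: H-Y =  9 → J
  i= 4: Y-K = 14 → O
  i= 5: A-K = 16 → Q
  i= 6: R-Z = 18 → S
  i= 7: V-B = 20 → U
  i= 8: M-R = 21 → V
  i= 9: Q-O =  2 → C
  i=10: G-Q = 16 → Q
  i=11: M-D =  9 → J
  i=12: Q-C = 14 → O
  i=13: Q-A = 16 → Q
  i=14: F-N = 18 → S
  i=15: Y-E = 20 → U
  i=16: E-J = 21 → V
  i=17: Z-X =  2 → C
  i=18: L-V = 16 → Q
  i=19: U-L =  9 → J
  i=20: D-P = 14 → O
  i=21: X-H = 16 → Q
  i=22: Z-H = 18 → S
  i=23: S-Y = 20 → U
  i=24: V-A = 21 → V
  i=25: Z-X =  2 → C
  i=26: A-K = 16 → Q
  shifts repeat with period 8: VCQJOQSU

VCQJOQSU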